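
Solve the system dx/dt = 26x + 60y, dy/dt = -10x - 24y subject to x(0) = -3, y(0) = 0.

Coefficient matrix A = [[26, 60], [-10, -24]].
Characteristic polynomial det(A - λI) = λ^2 - 2λ - 24 = 0.
Eigenvalues λ = 6, -4.
For λ=6: (A-λI) row 1 is [20, 60], so an eigenvector is (-3, 1).
For λ=-4: (A-λI) row 1 is [30, 60], so an eigenvector is (2, -1).
General solution: c_1e^(6t)(-3,1) + c_2e^(-4t)(2,-1).
Applying x(0)=-3, y(0)=0 gives c_1=3, c_2=3.

x(t) = -9e^(6t) + 6e^(-4t), y(t) = 3e^(6t) - 3e^(-4t)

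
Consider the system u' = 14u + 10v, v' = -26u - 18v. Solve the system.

Coefficient matrix A = [[14, 10], [-26, -18]].
Characteristic polynomial det(A - λI) = λ^2 + 4λ + 8 = 0.
Eigenvalues λ = -2 ± 2i (complex conjugate pair).
For λ=-2+2i: an eigenvector is (2,-3) - i(1,-2) = (2 - i, -3 + 2i).
A real fundamental pair from Re and Im of e^((-2+2i)t)v: X_1 = e^(-2t)(cos(2t)·(2,-3) + sin(2t)·(1,-2)), X_2 = e^(-2t)(sin(2t)·(2,-3) - cos(2t)·(1,-2)).
General solution: C_1X_1 + C_2X_2.

u(t) = C_1e^(-2t)sin(2t) + 2C_1e^(-2t)cos(2t) + 2C_2e^(-2t)sin(2t) - C_2e^(-2t)cos(2t), v(t) = -2C_1e^(-2t)sin(2t) - 3C_1e^(-2t)cos(2t) - 3C_2e^(-2t)sin(2t) + 2C_2e^(-2t)cos(2t)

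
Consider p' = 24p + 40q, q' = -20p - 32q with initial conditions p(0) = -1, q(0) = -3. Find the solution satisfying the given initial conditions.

Coefficient matrix A = [[24, 40], [-20, -32]].
Characteristic polynomial det(A - λI) = λ^2 + 8λ + 32 = 0.
Eigenvalues λ = -4 ± 4i (complex conjugate pair).
For λ=-4+4i: an eigenvector is (-3,2) - i(-1,1) = (-3 + i, 2 - i).
A real fundamental pair from Re and Im of e^((-4+4i)t)v: X_1 = e^(-4t)(cos(4t)·(-3,2) + sin(4t)·(-1,1)), X_2 = e^(-4t)(sin(4t)·(-3,2) - cos(4t)·(-1,1)).
General solution: C_1X_1 + C_2X_2.
Applying p(0)=-1, q(0)=-3 gives C_1=4, C_2=11.

p(t) = -37e^(-4t)sin(4t) - e^(-4t)cos(4t), q(t) = 26e^(-4t)sin(4t) - 3e^(-4t)cos(4t)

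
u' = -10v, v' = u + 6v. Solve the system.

Coefficient matrix A = [[0, -10], [1, 6]].
Characteristic polynomial det(A - λI) = λ^2 - 6λ + 10 = 0.
Eigenvalues λ = 3 ± i (complex conjugate pair).
For λ=3+i: an eigenvector is (3,-1) - i(1,0) = (3 - i, -1).
A real fundamental pair from Re and Im of e^((3+i)t)v: X_1 = e^(3t)(cos(t)·(3,-1) + sin(t)·(1,0)), X_2 = e^(3t)(sin(t)·(3,-1) - cos(t)·(1,0)).
General solution: C_1X_1 + C_2X_2.

u(t) = C_1e^(3t)sin(t) + 3C_1e^(3t)cos(t) + 3C_2e^(3t)sin(t) - C_2e^(3t)cos(t), v(t) = -C_1e^(3t)cos(t) - C_2e^(3t)sin(t)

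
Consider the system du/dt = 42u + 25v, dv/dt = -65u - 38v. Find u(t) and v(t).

u(t) = -2K_1e^(2t)sin(5t) + K_1e^(2t)cos(5t) + K_2e^(2t)sin(5t) + 2K_2e^(2t)cos(5t), v(t) = 3K_1e^(2t)sin(5t) - 2K_1e^(2t)cos(5t) - 2K_2e^(2t)sin(5t) - 3K_2e^(2t)cos(5t)

Coefficient matrix A = [[42, 25], [-65, -38]].
Characteristic polynomial det(A - λI) = λ^2 - 4λ + 29 = 0.
Eigenvalues λ = 2 ± 5i (complex conjugate pair).
For λ=2+5i: an eigenvector is (1,-2) - i(-2,3) = (1 + 2i, -2 - 3i).
A real fundamental pair from Re and Im of e^((2+5i)t)v: X_1 = e^(2t)(cos(5t)·(1,-2) + sin(5t)·(-2,3)), X_2 = e^(2t)(sin(5t)·(1,-2) - cos(5t)·(-2,3)).
General solution: K_1X_1 + K_2X_2.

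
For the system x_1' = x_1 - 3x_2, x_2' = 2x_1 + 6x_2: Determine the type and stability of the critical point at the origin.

A = [[1,-3],[2,6]]; det(A-λI) = λ^2 - 7λ + 12.
λ = 4, 3: both positive.

unstable node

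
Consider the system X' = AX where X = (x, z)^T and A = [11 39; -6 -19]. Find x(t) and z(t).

Coefficient matrix A = [[11, 39], [-6, -19]].
Characteristic polynomial det(A - λI) = λ^2 + 8λ + 25 = 0.
Eigenvalues λ = -4 ± 3i (complex conjugate pair).
For λ=-4+3i: an eigenvector is (-3,1) - i(-2,1) = (-3 + 2i, 1 - i).
A real fundamental pair from Re and Im of e^((-4+3i)t)v: X_1 = e^(-4t)(cos(3t)·(-3,1) + sin(3t)·(-2,1)), X_2 = e^(-4t)(sin(3t)·(-3,1) - cos(3t)·(-2,1)).
General solution: K_1X_1 + K_2X_2.

x(t) = -2K_1e^(-4t)sin(3t) - 3K_1e^(-4t)cos(3t) - 3K_2e^(-4t)sin(3t) + 2K_2e^(-4t)cos(3t), z(t) = K_1e^(-4t)sin(3t) + K_1e^(-4t)cos(3t) + K_2e^(-4t)sin(3t) - K_2e^(-4t)cos(3t)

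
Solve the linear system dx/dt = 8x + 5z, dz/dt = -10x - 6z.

Coefficient matrix A = [[8, 5], [-10, -6]].
Characteristic polynomial det(A - λI) = λ^2 - 2λ + 2 = 0.
Eigenvalues λ = 1 ± i (complex conjugate pair).
For λ=1+i: an eigenvector is (2,-3) - i(-1,1) = (2 + i, -3 - i).
A real fundamental pair from Re and Im of e^((1+i)t)v: X_1 = e^(t)(cos(t)·(2,-3) + sin(t)·(-1,1)), X_2 = e^(t)(sin(t)·(2,-3) - cos(t)·(-1,1)).
General solution: c_1X_1 + c_2X_2.

x(t) = -c_1e^(t)sin(t) + 2c_1e^(t)cos(t) + 2c_2e^(t)sin(t) + c_2e^(t)cos(t), z(t) = c_1e^(t)sin(t) - 3c_1e^(t)cos(t) - 3c_2e^(t)sin(t) - c_2e^(t)cos(t)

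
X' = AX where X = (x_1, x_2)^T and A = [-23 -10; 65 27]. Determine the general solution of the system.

Coefficient matrix A = [[-23, -10], [65, 27]].
Characteristic polynomial det(A - λI) = λ^2 - 4λ + 29 = 0.
Eigenvalues λ = 2 ± 5i (complex conjugate pair).
For λ=2+5i: an eigenvector is (1,-2) - i(-1,3) = (1 + i, -2 - 3i).
A real fundamental pair from Re and Im of e^((2+5i)t)v: X_1 = e^(2t)(cos(5t)·(1,-2) + sin(5t)·(-1,3)), X_2 = e^(2t)(sin(5t)·(1,-2) - cos(5t)·(-1,3)).
General solution: C_1X_1 + C_2X_2.

x_1(t) = -C_1e^(2t)sin(5t) + C_1e^(2t)cos(5t) + C_2e^(2t)sin(5t) + C_2e^(2t)cos(5t), x_2(t) = 3C_1e^(2t)sin(5t) - 2C_1e^(2t)cos(5t) - 2C_2e^(2t)sin(5t) - 3C_2e^(2t)cos(5t)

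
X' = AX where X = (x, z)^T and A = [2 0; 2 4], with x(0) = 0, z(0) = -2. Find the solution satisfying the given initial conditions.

x(t) = 0, z(t) = -2e^(4t)

Coefficient matrix A = [[2, 0], [2, 4]].
Characteristic polynomial det(A - λI) = λ^2 - 6λ + 8 = 0.
Eigenvalues λ = 2, 4.
For λ=2: (A-λI) row 2 is [2, 2], so an eigenvector is (-1, 1).
For λ=4: (A-λI) row 1 is [-2, 0], so an eigenvector is (0, -1).
General solution: c_1e^(2t)(-1,1) + c_2e^(4t)(0,-1).
Applying x(0)=0, z(0)=-2 gives c_1=0, c_2=2.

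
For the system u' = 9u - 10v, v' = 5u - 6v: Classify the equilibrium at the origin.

A = [[9,-10],[5,-6]]; det(A-λI) = λ^2 - 3λ - 4.
λ = -1, 4: opposite signs.

saddle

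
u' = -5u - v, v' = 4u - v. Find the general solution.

Coefficient matrix A = [[-5, -1], [4, -1]].
Characteristic polynomial det(A - λI) = λ^2 + 6λ + 9 = 0.
Single eigenvalue λ = -3 with algebraic multiplicity 2.
Eigenvector v = (1,-2); generalized eigenvector w with (A-λI)w=v is (0,-1).
General solution: e^(-3t)[C_1·v + C_2·(t·v + w)].

u(t) = C_1e^(-3t) + C_2te^(-3t), v(t) = -2C_1e^(-3t) - 2C_2te^(-3t) - C_2e^(-3t)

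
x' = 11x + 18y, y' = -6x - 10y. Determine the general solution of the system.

Coefficient matrix A = [[11, 18], [-6, -10]].
Characteristic polynomial det(A - λI) = λ^2 - λ - 2 = 0.
Eigenvalues λ = -1, 2.
For λ=-1: (A-λI) row 1 is [12, 18], so an eigenvector is (3, -2).
For λ=2: (A-λI) row 1 is [9, 18], so an eigenvector is (2, -1).
General solution: c_1e^(-t)(3,-2) + c_2e^(2t)(2,-1).

x(t) = 3c_1e^(-t) + 2c_2e^(2t), y(t) = -2c_1e^(-t) - c_2e^(2t)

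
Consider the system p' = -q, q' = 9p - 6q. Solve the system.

Coefficient matrix A = [[0, -1], [9, -6]].
Characteristic polynomial det(A - λI) = λ^2 + 6λ + 9 = 0.
Single eigenvalue λ = -3 with algebraic multiplicity 2.
Eigenvector v = (1,3); generalized eigenvector w with (A-λI)w=v is (0,-1).
General solution: e^(-3t)[C_1·v + C_2·(t·v + w)].

p(t) = C_1e^(-3t) + C_2te^(-3t), q(t) = 3C_1e^(-3t) + 3C_2te^(-3t) - C_2e^(-3t)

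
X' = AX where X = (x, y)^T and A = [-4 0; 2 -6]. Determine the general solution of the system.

Coefficient matrix A = [[-4, 0], [2, -6]].
Characteristic polynomial det(A - λI) = λ^2 + 10λ + 24 = 0.
Eigenvalues λ = -6, -4.
For λ=-6: (A-λI) row 1 is [2, 0], so an eigenvector is (0, -1).
For λ=-4: (A-λI) row 2 is [2, -2], so an eigenvector is (1, 1).
General solution: C_1e^(-6t)(0,-1) + C_2e^(-4t)(1,1).

x(t) = C_2e^(-4t), y(t) = -C_1e^(-6t) + C_2e^(-4t)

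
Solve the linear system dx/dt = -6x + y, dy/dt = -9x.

Coefficient matrix A = [[-6, 1], [-9, 0]].
Characteristic polynomial det(A - λI) = λ^2 + 6λ + 9 = 0.
Single eigenvalue λ = -3 with algebraic multiplicity 2.
Eigenvector v = (-1,-3); generalized eigenvector w with (A-λI)w=v is (0,-1).
General solution: e^(-3t)[C_1·v + C_2·(t·v + w)].

x(t) = -C_1e^(-3t) - C_2te^(-3t), y(t) = -3C_1e^(-3t) - 3C_2te^(-3t) - C_2e^(-3t)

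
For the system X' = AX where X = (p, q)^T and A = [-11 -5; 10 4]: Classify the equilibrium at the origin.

stable node

A = [[-11,-5],[10,4]]; det(A-λI) = λ^2 + 7λ + 6.
λ = -1, -6: both negative.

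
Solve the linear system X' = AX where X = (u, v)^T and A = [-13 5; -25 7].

u(t) = -K_1e^(-3t)cos(5t) - K_2e^(-3t)sin(5t), v(t) = K_1e^(-3t)sin(5t) - 2K_1e^(-3t)cos(5t) - 2K_2e^(-3t)sin(5t) - K_2e^(-3t)cos(5t)

Coefficient matrix A = [[-13, 5], [-25, 7]].
Characteristic polynomial det(A - λI) = λ^2 + 6λ + 34 = 0.
Eigenvalues λ = -3 ± 5i (complex conjugate pair).
For λ=-3+5i: an eigenvector is (-1,-2) - i(0,1) = (-1, -2 - i).
A real fundamental pair from Re and Im of e^((-3+5i)t)v: X_1 = e^(-3t)(cos(5t)·(-1,-2) + sin(5t)·(0,1)), X_2 = e^(-3t)(sin(5t)·(-1,-2) - cos(5t)·(0,1)).
General solution: K_1X_1 + K_2X_2.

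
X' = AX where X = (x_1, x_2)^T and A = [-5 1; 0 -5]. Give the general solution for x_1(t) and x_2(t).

Coefficient matrix A = [[-5, 1], [0, -5]].
Characteristic polynomial det(A - λI) = λ^2 + 10λ + 25 = 0.
Single eigenvalue λ = -5 with algebraic multiplicity 2.
Eigenvector v = (-1,0); generalized eigenvector w with (A-λI)w=v is (-3,-1).
General solution: e^(-5t)[c_1·v + c_2·(t·v + w)].

x_1(t) = -c_1e^(-5t) - c_2te^(-5t) - 3c_2e^(-5t), x_2(t) = -c_2e^(-5t)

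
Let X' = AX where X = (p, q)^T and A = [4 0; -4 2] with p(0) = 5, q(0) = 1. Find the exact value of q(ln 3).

-711

A = [[4,0],[-4,2]]; eigenvalues λ = 2, 4.
Eigenvectors: (0,1) for λ=2, (-1,2) for λ=4.
From the initial condition, c_1 = 11, c_2 = -5.
q(ln 3) = (11)(3^2)(1) + (-5)(3^4)(2) = -711.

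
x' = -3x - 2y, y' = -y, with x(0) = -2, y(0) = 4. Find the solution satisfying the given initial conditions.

Coefficient matrix A = [[-3, -2], [0, -1]].
Characteristic polynomial det(A - λI) = λ^2 + 4λ + 3 = 0.
Eigenvalues λ = -3, -1.
For λ=-3: (A-λI) row 1 is [0, -2], so an eigenvector is (1, 0).
For λ=-1: (A-λI) row 1 is [-2, -2], so an eigenvector is (-1, 1).
General solution: K_1e^(-3t)(1,0) + K_2e^(-t)(-1,1).
Applying x(0)=-2, y(0)=4 gives K_1=2, K_2=4.

x(t) = -4e^(-t) + 2e^(-3t), y(t) = 4e^(-t)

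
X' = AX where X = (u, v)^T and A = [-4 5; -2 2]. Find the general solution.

Coefficient matrix A = [[-4, 5], [-2, 2]].
Characteristic polynomial det(A - λI) = λ^2 + 2λ + 2 = 0.
Eigenvalues λ = -1 ± i (complex conjugate pair).
For λ=-1+i: an eigenvector is (-2,-1) - i(1,1) = (-2 - i, -1 - i).
A real fundamental pair from Re and Im of e^((-1+i)t)v: X_1 = e^(-t)(cos(t)·(-2,-1) + sin(t)·(1,1)), X_2 = e^(-t)(sin(t)·(-2,-1) - cos(t)·(1,1)).
General solution: c_1X_1 + c_2X_2.

u(t) = c_1e^(-t)sin(t) - 2c_1e^(-t)cos(t) - 2c_2e^(-t)sin(t) - c_2e^(-t)cos(t), v(t) = c_1e^(-t)sin(t) - c_1e^(-t)cos(t) - c_2e^(-t)sin(t) - c_2e^(-t)cos(t)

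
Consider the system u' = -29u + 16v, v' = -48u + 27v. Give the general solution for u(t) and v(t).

Coefficient matrix A = [[-29, 16], [-48, 27]].
Characteristic polynomial det(A - λI) = λ^2 + 2λ - 15 = 0.
Eigenvalues λ = 3, -5.
For λ=3: (A-λI) row 1 is [-32, 16], so an eigenvector is (-1, -2).
For λ=-5: (A-λI) row 1 is [-24, 16], so an eigenvector is (2, 3).
General solution: c_1e^(3t)(-1,-2) + c_2e^(-5t)(2,3).

u(t) = -c_1e^(3t) + 2c_2e^(-5t), v(t) = -2c_1e^(3t) + 3c_2e^(-5t)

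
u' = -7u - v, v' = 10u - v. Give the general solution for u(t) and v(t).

Coefficient matrix A = [[-7, -1], [10, -1]].
Characteristic polynomial det(A - λI) = λ^2 + 8λ + 17 = 0.
Eigenvalues λ = -4 ± i (complex conjugate pair).
For λ=-4+i: an eigenvector is (0,1) - i(-1,3) = (0 + i, 1 - 3i).
A real fundamental pair from Re and Im of e^((-4+i)t)v: X_1 = e^(-4t)(cos(t)·(0,1) + sin(t)·(-1,3)), X_2 = e^(-4t)(sin(t)·(0,1) - cos(t)·(-1,3)).
General solution: C_1X_1 + C_2X_2.

u(t) = -C_1e^(-4t)sin(t) + C_2e^(-4t)cos(t), v(t) = 3C_1e^(-4t)sin(t) + C_1e^(-4t)cos(t) + C_2e^(-4t)sin(t) - 3C_2e^(-4t)cos(t)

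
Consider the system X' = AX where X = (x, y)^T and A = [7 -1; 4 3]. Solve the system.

x(t) = K_1e^(5t) + K_2te^(5t) - K_2e^(5t), y(t) = 2K_1e^(5t) + 2K_2te^(5t) - 3K_2e^(5t)

Coefficient matrix A = [[7, -1], [4, 3]].
Characteristic polynomial det(A - λI) = λ^2 - 10λ + 25 = 0.
Single eigenvalue λ = 5 with algebraic multiplicity 2.
Eigenvector v = (1,2); generalized eigenvector w with (A-λI)w=v is (-1,-3).
General solution: e^(5t)[K_1·v + K_2·(t·v + w)].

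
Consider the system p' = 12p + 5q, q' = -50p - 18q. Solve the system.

p(t) = -K_1e^(-3t)cos(5t) - K_2e^(-3t)sin(5t), q(t) = K_1e^(-3t)sin(5t) + 3K_1e^(-3t)cos(5t) + 3K_2e^(-3t)sin(5t) - K_2e^(-3t)cos(5t)

Coefficient matrix A = [[12, 5], [-50, -18]].
Characteristic polynomial det(A - λI) = λ^2 + 6λ + 34 = 0.
Eigenvalues λ = -3 ± 5i (complex conjugate pair).
For λ=-3+5i: an eigenvector is (-1,3) - i(0,1) = (-1, 3 - i).
A real fundamental pair from Re and Im of e^((-3+5i)t)v: X_1 = e^(-3t)(cos(5t)·(-1,3) + sin(5t)·(0,1)), X_2 = e^(-3t)(sin(5t)·(-1,3) - cos(5t)·(0,1)).
General solution: K_1X_1 + K_2X_2.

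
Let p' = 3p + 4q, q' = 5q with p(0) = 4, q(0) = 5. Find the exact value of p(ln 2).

A = [[3,4],[0,5]]; eigenvalues λ = 5, 3.
Eigenvectors: (-2,-1) for λ=5, (1,0) for λ=3.
From the initial condition, c_1 = -5, c_2 = -6.
p(ln 2) = (-5)(2^5)(-2) + (-6)(2^3)(1) = 272.

272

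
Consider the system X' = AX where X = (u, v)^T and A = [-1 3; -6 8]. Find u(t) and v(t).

Coefficient matrix A = [[-1, 3], [-6, 8]].
Characteristic polynomial det(A - λI) = λ^2 - 7λ + 10 = 0.
Eigenvalues λ = 2, 5.
For λ=2: (A-λI) row 1 is [-3, 3], so an eigenvector is (-1, -1).
For λ=5: (A-λI) row 1 is [-6, 3], so an eigenvector is (1, 2).
General solution: K_1e^(2t)(-1,-1) + K_2e^(5t)(1,2).

u(t) = -K_1e^(2t) + K_2e^(5t), v(t) = -K_1e^(2t) + 2K_2e^(5t)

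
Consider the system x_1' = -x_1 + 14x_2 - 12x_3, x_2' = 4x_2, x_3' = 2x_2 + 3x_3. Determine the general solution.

x_1(t) = -2c_1e^(4t) + c_2e^(-t) - 3c_3e^(3t), x_2(t) = c_1e^(4t), x_3(t) = 2c_1e^(4t) + c_3e^(3t)

Coefficient matrix A = [[-1, 14, -12], [0, 4, 0], [0, 2, 3]].
det(A - λI) = 0 gives eigenvalues λ = 4, -1, 3.
For λ=4: eigenvector (-2,1,2).
For λ=-1: eigenvector (1,0,0).
For λ=3: eigenvector (-3,0,1).
General solution: c_1e^(4t)(-2,1,2) + c_2e^(-t)(1,0,0) + c_3e^(3t)(-3,0,1).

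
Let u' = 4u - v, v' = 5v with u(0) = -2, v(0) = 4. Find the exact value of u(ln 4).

A = [[4,-1],[0,5]]; eigenvalues λ = 4, 5.
Eigenvectors: (1,0) for λ=4, (1,-1) for λ=5.
From the initial condition, c_1 = 2, c_2 = -4.
u(ln 4) = (2)(4^4)(1) + (-4)(4^5)(1) = -3584.

-3584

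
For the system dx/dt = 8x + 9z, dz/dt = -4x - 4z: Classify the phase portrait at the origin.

unstable improper node

A = [[8,9],[-4,-4]]; det(A-λI) = λ^2 - 4λ + 4.
repeated λ = 2 with a single eigenvector.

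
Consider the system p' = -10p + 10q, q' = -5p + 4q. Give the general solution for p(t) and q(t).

Coefficient matrix A = [[-10, 10], [-5, 4]].
Characteristic polynomial det(A - λI) = λ^2 + 6λ + 10 = 0.
Eigenvalues λ = -3 ± i (complex conjugate pair).
For λ=-3+i: an eigenvector is (1,1) - i(3,2) = (1 - 3i, 1 - 2i).
A real fundamental pair from Re and Im of e^((-3+i)t)v: X_1 = e^(-3t)(cos(t)·(1,1) + sin(t)·(3,2)), X_2 = e^(-3t)(sin(t)·(1,1) - cos(t)·(3,2)).
General solution: c_1X_1 + c_2X_2.

p(t) = 3c_1e^(-3t)sin(t) + c_1e^(-3t)cos(t) + c_2e^(-3t)sin(t) - 3c_2e^(-3t)cos(t), q(t) = 2c_1e^(-3t)sin(t) + c_1e^(-3t)cos(t) + c_2e^(-3t)sin(t) - 2c_2e^(-3t)cos(t)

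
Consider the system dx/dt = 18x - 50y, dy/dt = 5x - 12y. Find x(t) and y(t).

x(t) = -3C_1e^(3t)sin(5t) - C_1e^(3t)cos(5t) - C_2e^(3t)sin(5t) + 3C_2e^(3t)cos(5t), y(t) = -C_1e^(3t)sin(5t) + C_2e^(3t)cos(5t)

Coefficient matrix A = [[18, -50], [5, -12]].
Characteristic polynomial det(A - λI) = λ^2 - 6λ + 34 = 0.
Eigenvalues λ = 3 ± 5i (complex conjugate pair).
For λ=3+5i: an eigenvector is (-1,0) - i(-3,-1) = (-1 + 3i, 0 + i).
A real fundamental pair from Re and Im of e^((3+5i)t)v: X_1 = e^(3t)(cos(5t)·(-1,0) + sin(5t)·(-3,-1)), X_2 = e^(3t)(sin(5t)·(-1,0) - cos(5t)·(-3,-1)).
General solution: C_1X_1 + C_2X_2.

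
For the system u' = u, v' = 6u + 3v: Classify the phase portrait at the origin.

unstable node

A = [[1,0],[6,3]]; det(A-λI) = λ^2 - 4λ + 3.
λ = 3, 1: both positive.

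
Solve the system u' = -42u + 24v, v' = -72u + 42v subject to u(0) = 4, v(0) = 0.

Coefficient matrix A = [[-42, 24], [-72, 42]].
Characteristic polynomial det(A - λI) = λ^2 - 36 = 0.
Eigenvalues λ = 6, -6.
For λ=6: (A-λI) row 1 is [-48, 24], so an eigenvector is (-1, -2).
For λ=-6: (A-λI) row 1 is [-36, 24], so an eigenvector is (-2, -3).
General solution: C_1e^(6t)(-1,-2) + C_2e^(-6t)(-2,-3).
Applying u(0)=4, v(0)=0 gives C_1=12, C_2=-8.

u(t) = -12e^(6t) + 16e^(-6t), v(t) = -24e^(6t) + 24e^(-6t)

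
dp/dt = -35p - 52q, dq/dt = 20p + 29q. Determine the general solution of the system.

Coefficient matrix A = [[-35, -52], [20, 29]].
Characteristic polynomial det(A - λI) = λ^2 + 6λ + 25 = 0.
Eigenvalues λ = -3 ± 4i (complex conjugate pair).
For λ=-3+4i: an eigenvector is (2,-1) - i(-3,2) = (2 + 3i, -1 - 2i).
A real fundamental pair from Re and Im of e^((-3+4i)t)v: X_1 = e^(-3t)(cos(4t)·(2,-1) + sin(4t)·(-3,2)), X_2 = e^(-3t)(sin(4t)·(2,-1) - cos(4t)·(-3,2)).
General solution: C_1X_1 + C_2X_2.

p(t) = -3C_1e^(-3t)sin(4t) + 2C_1e^(-3t)cos(4t) + 2C_2e^(-3t)sin(4t) + 3C_2e^(-3t)cos(4t), q(t) = 2C_1e^(-3t)sin(4t) - C_1e^(-3t)cos(4t) - C_2e^(-3t)sin(4t) - 2C_2e^(-3t)cos(4t)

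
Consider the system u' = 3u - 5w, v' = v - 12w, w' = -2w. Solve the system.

Coefficient matrix A = [[3, 0, -5], [0, 1, -12], [0, 0, -2]].
det(A - λI) = 0 gives eigenvalues λ = 3, 1, -2.
For λ=3: eigenvector (1,0,0).
For λ=1: eigenvector (0,1,0).
For λ=-2: eigenvector (1,4,1).
General solution: C_1e^(3t)(1,0,0) + C_2e^(t)(0,1,0) + C_3e^(-2t)(1,4,1).

u(t) = C_1e^(3t) + C_3e^(-2t), v(t) = C_2e^(t) + 4C_3e^(-2t), w(t) = C_3e^(-2t)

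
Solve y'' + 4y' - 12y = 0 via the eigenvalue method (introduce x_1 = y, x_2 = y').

y(t) = K_1e^(-6t) + K_2e^(2t)

Let x_1 = y, x_2 = y'. Then x_1' = x_2 and x_2' = 12x_1 - 4x_2.
A = [[0,1],[12,-4]]; det(A-λI) = λ^2 + 4λ - 12.
Eigenvalues λ = -6, 2 with eigenvectors (1,-6), (1,2).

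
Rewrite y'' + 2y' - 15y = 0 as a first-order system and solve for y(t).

Let x_1 = y, x_2 = y'. Then x_1' = x_2 and x_2' = 15x_1 - 2x_2.
A = [[0,1],[15,-2]]; det(A-λI) = λ^2 + 2λ - 15.
Eigenvalues λ = 3, -5 with eigenvectors (1,3), (1,-5).

y(t) = c_1e^(3t) + c_2e^(-5t)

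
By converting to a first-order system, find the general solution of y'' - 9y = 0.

y(t) = K_1e^(3t) + K_2e^(-3t)

Let x_1 = y, x_2 = y'. Then x_1' = x_2 and x_2' = 9x_1.
A = [[0,1],[9,0]]; det(A-λI) = λ^2 - 9.
Eigenvalues λ = 3, -3 with eigenvectors (1,3), (1,-3).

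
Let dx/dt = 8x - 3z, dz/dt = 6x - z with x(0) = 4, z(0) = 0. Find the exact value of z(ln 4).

8064

A = [[8,-3],[6,-1]]; eigenvalues λ = 5, 2.
Eigenvectors: (-1,-1) for λ=5, (1,2) for λ=2.
From the initial condition, c_1 = -8, c_2 = -4.
z(ln 4) = (-8)(4^5)(-1) + (-4)(4^2)(2) = 8064.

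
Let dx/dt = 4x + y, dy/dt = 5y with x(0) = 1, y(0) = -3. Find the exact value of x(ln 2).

A = [[4,1],[0,5]]; eigenvalues λ = 5, 4.
Eigenvectors: (1,1) for λ=5, (-1,0) for λ=4.
From the initial condition, c_1 = -3, c_2 = -4.
x(ln 2) = (-3)(2^5)(1) + (-4)(2^4)(-1) = -32.

-32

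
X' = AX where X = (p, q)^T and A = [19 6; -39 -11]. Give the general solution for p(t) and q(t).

Coefficient matrix A = [[19, 6], [-39, -11]].
Characteristic polynomial det(A - λI) = λ^2 - 8λ + 25 = 0.
Eigenvalues λ = 4 ± 3i (complex conjugate pair).
For λ=4+3i: an eigenvector is (-1,2) - i(-1,3) = (-1 + i, 2 - 3i).
A real fundamental pair from Re and Im of e^((4+3i)t)v: X_1 = e^(4t)(cos(3t)·(-1,2) + sin(3t)·(-1,3)), X_2 = e^(4t)(sin(3t)·(-1,2) - cos(3t)·(-1,3)).
General solution: K_1X_1 + K_2X_2.

p(t) = -K_1e^(4t)sin(3t) - K_1e^(4t)cos(3t) - K_2e^(4t)sin(3t) + K_2e^(4t)cos(3t), q(t) = 3K_1e^(4t)sin(3t) + 2K_1e^(4t)cos(3t) + 2K_2e^(4t)sin(3t) - 3K_2e^(4t)cos(3t)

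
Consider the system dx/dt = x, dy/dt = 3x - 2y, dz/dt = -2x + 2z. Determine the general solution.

Coefficient matrix A = [[1, 0, 0], [3, -2, 0], [-2, 0, 2]].
det(A - λI) = 0 gives eigenvalues λ = 1, -2, 2.
For λ=1: eigenvector (1,1,2).
For λ=-2: eigenvector (0,1,0).
For λ=2: eigenvector (0,0,1).
General solution: c_1e^(t)(1,1,2) + c_2e^(-2t)(0,1,0) + c_3e^(2t)(0,0,1).

x(t) = c_1e^(t), y(t) = c_1e^(t) + c_2e^(-2t), z(t) = 2c_1e^(t) + c_3e^(2t)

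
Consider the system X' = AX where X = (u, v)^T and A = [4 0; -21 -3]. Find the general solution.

u(t) = C_2e^(4t), v(t) = -C_1e^(-3t) - 3C_2e^(4t)

Coefficient matrix A = [[4, 0], [-21, -3]].
Characteristic polynomial det(A - λI) = λ^2 - λ - 12 = 0.
Eigenvalues λ = -3, 4.
For λ=-3: (A-λI) row 1 is [7, 0], so an eigenvector is (0, -1).
For λ=4: (A-λI) row 2 is [-21, -7], so an eigenvector is (1, -3).
General solution: C_1e^(-3t)(0,-1) + C_2e^(4t)(1,-3).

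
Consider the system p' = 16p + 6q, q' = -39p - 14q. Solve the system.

Coefficient matrix A = [[16, 6], [-39, -14]].
Characteristic polynomial det(A - λI) = λ^2 - 2λ + 10 = 0.
Eigenvalues λ = 1 ± 3i (complex conjugate pair).
For λ=1+3i: an eigenvector is (1,-2) - i(1,-3) = (1 - i, -2 + 3i).
A real fundamental pair from Re and Im of e^((1+3i)t)v: X_1 = e^(t)(cos(3t)·(1,-2) + sin(3t)·(1,-3)), X_2 = e^(t)(sin(3t)·(1,-2) - cos(3t)·(1,-3)).
General solution: C_1X_1 + C_2X_2.

p(t) = C_1e^(t)sin(3t) + C_1e^(t)cos(3t) + C_2e^(t)sin(3t) - C_2e^(t)cos(3t), q(t) = -3C_1e^(t)sin(3t) - 2C_1e^(t)cos(3t) - 2C_2e^(t)sin(3t) + 3C_2e^(t)cos(3t)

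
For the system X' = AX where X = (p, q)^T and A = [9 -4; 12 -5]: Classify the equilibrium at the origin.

A = [[9,-4],[12,-5]]; det(A-λI) = λ^2 - 4λ + 3.
λ = 3, 1: both positive.

unstable node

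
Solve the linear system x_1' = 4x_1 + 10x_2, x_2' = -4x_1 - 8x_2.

x_1(t) = 2C_1e^(-2t)sin(2t) - C_1e^(-2t)cos(2t) - C_2e^(-2t)sin(2t) - 2C_2e^(-2t)cos(2t), x_2(t) = -C_1e^(-2t)sin(2t) + C_1e^(-2t)cos(2t) + C_2e^(-2t)sin(2t) + C_2e^(-2t)cos(2t)

Coefficient matrix A = [[4, 10], [-4, -8]].
Characteristic polynomial det(A - λI) = λ^2 + 4λ + 8 = 0.
Eigenvalues λ = -2 ± 2i (complex conjugate pair).
For λ=-2+2i: an eigenvector is (-1,1) - i(2,-1) = (-1 - 2i, 1 + i).
A real fundamental pair from Re and Im of e^((-2+2i)t)v: X_1 = e^(-2t)(cos(2t)·(-1,1) + sin(2t)·(2,-1)), X_2 = e^(-2t)(sin(2t)·(-1,1) - cos(2t)·(2,-1)).
General solution: C_1X_1 + C_2X_2.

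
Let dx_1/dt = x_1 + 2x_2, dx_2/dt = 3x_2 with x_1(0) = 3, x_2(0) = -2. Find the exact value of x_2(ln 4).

-128

A = [[1,2],[0,3]]; eigenvalues λ = 1, 3.
Eigenvectors: (1,0) for λ=1, (-1,-1) for λ=3.
From the initial condition, c_1 = 5, c_2 = 2.
x_2(ln 4) = (5)(4^1)(0) + (2)(4^3)(-1) = -128.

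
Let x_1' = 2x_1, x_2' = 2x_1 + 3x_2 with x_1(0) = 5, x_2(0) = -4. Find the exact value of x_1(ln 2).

20

A = [[2,0],[2,3]]; eigenvalues λ = 2, 3.
Eigenvectors: (-1,2) for λ=2, (0,-1) for λ=3.
From the initial condition, c_1 = -5, c_2 = -6.
x_1(ln 2) = (-5)(2^2)(-1) + (-6)(2^3)(0) = 20.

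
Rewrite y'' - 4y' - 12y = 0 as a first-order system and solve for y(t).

Let x_1 = y, x_2 = y'. Then x_1' = x_2 and x_2' = 12x_1 + 4x_2.
A = [[0,1],[12,4]]; det(A-λI) = λ^2 - 4λ - 12.
Eigenvalues λ = 6, -2 with eigenvectors (1,6), (1,-2).

y(t) = K_1e^(6t) + K_2e^(-2t)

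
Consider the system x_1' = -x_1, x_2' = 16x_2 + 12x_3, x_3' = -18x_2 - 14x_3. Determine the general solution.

Coefficient matrix A = [[-1, 0, 0], [0, 16, 12], [0, -18, -14]].
det(A - λI) = 0 gives eigenvalues λ = -2, 4, -1.
For λ=-2: eigenvector (0,-2,3).
For λ=4: eigenvector (0,1,-1).
For λ=-1: eigenvector (1,0,0).
General solution: K_1e^(-2t)(0,-2,3) + K_2e^(4t)(0,1,-1) + K_3e^(-t)(1,0,0).

x_1(t) = K_3e^(-t), x_2(t) = -2K_1e^(-2t) + K_2e^(4t), x_3(t) = 3K_1e^(-2t) - K_2e^(4t)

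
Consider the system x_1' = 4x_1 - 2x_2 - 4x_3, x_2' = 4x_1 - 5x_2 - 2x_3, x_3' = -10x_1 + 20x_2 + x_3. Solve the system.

Coefficient matrix A = [[4, -2, -4], [4, -5, -2], [-10, 20, 1]].
det(A - λI) = 0 gives eigenvalues λ = 1, 3, -4.
For λ=1: eigenvector (2,1,1).
For λ=3: eigenvector (2,1,0).
For λ=-4: eigenvector (1,0,2).
General solution: c_1e^(t)(2,1,1) + c_2e^(3t)(2,1,0) + c_3e^(-4t)(1,0,2).

x_1(t) = 2c_1e^(t) + 2c_2e^(3t) + c_3e^(-4t), x_2(t) = c_1e^(t) + c_2e^(3t), x_3(t) = c_1e^(t) + 2c_3e^(-4t)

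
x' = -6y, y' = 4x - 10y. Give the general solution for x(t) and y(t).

Coefficient matrix A = [[0, -6], [4, -10]].
Characteristic polynomial det(A - λI) = λ^2 + 10λ + 24 = 0.
Eigenvalues λ = -6, -4.
For λ=-6: (A-λI) row 1 is [6, -6], so an eigenvector is (-1, -1).
For λ=-4: (A-λI) row 1 is [4, -6], so an eigenvector is (-3, -2).
General solution: C_1e^(-6t)(-1,-1) + C_2e^(-4t)(-3,-2).

x(t) = -C_1e^(-6t) - 3C_2e^(-4t), y(t) = -C_1e^(-6t) - 2C_2e^(-4t)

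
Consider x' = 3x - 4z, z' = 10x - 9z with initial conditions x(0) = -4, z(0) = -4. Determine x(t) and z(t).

Coefficient matrix A = [[3, -4], [10, -9]].
Characteristic polynomial det(A - λI) = λ^2 + 6λ + 13 = 0.
Eigenvalues λ = -3 ± 2i (complex conjugate pair).
For λ=-3+2i: an eigenvector is (1,2) - i(-1,-1) = (1 + i, 2 + i).
A real fundamental pair from Re and Im of e^((-3+2i)t)v: X_1 = e^(-3t)(cos(2t)·(1,2) + sin(2t)·(-1,-1)), X_2 = e^(-3t)(sin(2t)·(1,2) - cos(2t)·(-1,-1)).
General solution: c_1X_1 + c_2X_2.
Applying x(0)=-4, z(0)=-4 gives c_1=0, c_2=-4.

x(t) = -4e^(-3t)sin(2t) - 4e^(-3t)cos(2t), z(t) = -8e^(-3t)sin(2t) - 4e^(-3t)cos(2t)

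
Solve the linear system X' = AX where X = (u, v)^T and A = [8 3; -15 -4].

u(t) = -C_1e^(2t)cos(3t) - C_2e^(2t)sin(3t), v(t) = C_1e^(2t)sin(3t) + 2C_1e^(2t)cos(3t) + 2C_2e^(2t)sin(3t) - C_2e^(2t)cos(3t)

Coefficient matrix A = [[8, 3], [-15, -4]].
Characteristic polynomial det(A - λI) = λ^2 - 4λ + 13 = 0.
Eigenvalues λ = 2 ± 3i (complex conjugate pair).
For λ=2+3i: an eigenvector is (-1,2) - i(0,1) = (-1, 2 - i).
A real fundamental pair from Re and Im of e^((2+3i)t)v: X_1 = e^(2t)(cos(3t)·(-1,2) + sin(3t)·(0,1)), X_2 = e^(2t)(sin(3t)·(-1,2) - cos(3t)·(0,1)).
General solution: C_1X_1 + C_2X_2.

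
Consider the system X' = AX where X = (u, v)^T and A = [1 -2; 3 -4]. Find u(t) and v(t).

u(t) = -2K_1e^(-2t) - K_2e^(-t), v(t) = -3K_1e^(-2t) - K_2e^(-t)

Coefficient matrix A = [[1, -2], [3, -4]].
Characteristic polynomial det(A - λI) = λ^2 + 3λ + 2 = 0.
Eigenvalues λ = -2, -1.
For λ=-2: (A-λI) row 1 is [3, -2], so an eigenvector is (-2, -3).
For λ=-1: (A-λI) row 1 is [2, -2], so an eigenvector is (-1, -1).
General solution: K_1e^(-2t)(-2,-3) + K_2e^(-t)(-1,-1).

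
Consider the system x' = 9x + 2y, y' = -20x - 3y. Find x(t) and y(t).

Coefficient matrix A = [[9, 2], [-20, -3]].
Characteristic polynomial det(A - λI) = λ^2 - 6λ + 13 = 0.
Eigenvalues λ = 3 ± 2i (complex conjugate pair).
For λ=3+2i: an eigenvector is (0,-1) - i(-1,3) = (0 + i, -1 - 3i).
A real fundamental pair from Re and Im of e^((3+2i)t)v: X_1 = e^(3t)(cos(2t)·(0,-1) + sin(2t)·(-1,3)), X_2 = e^(3t)(sin(2t)·(0,-1) - cos(2t)·(-1,3)).
General solution: c_1X_1 + c_2X_2.

x(t) = -c_1e^(3t)sin(2t) + c_2e^(3t)cos(2t), y(t) = 3c_1e^(3t)sin(2t) - c_1e^(3t)cos(2t) - c_2e^(3t)sin(2t) - 3c_2e^(3t)cos(2t)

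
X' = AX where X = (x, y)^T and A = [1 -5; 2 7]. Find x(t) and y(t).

Coefficient matrix A = [[1, -5], [2, 7]].
Characteristic polynomial det(A - λI) = λ^2 - 8λ + 17 = 0.
Eigenvalues λ = 4 ± i (complex conjugate pair).
For λ=4+i: an eigenvector is (1,-1) - i(2,-1) = (1 - 2i, -1 + i).
A real fundamental pair from Re and Im of e^((4+i)t)v: X_1 = e^(4t)(cos(t)·(1,-1) + sin(t)·(2,-1)), X_2 = e^(4t)(sin(t)·(1,-1) - cos(t)·(2,-1)).
General solution: C_1X_1 + C_2X_2.

x(t) = 2C_1e^(4t)sin(t) + C_1e^(4t)cos(t) + C_2e^(4t)sin(t) - 2C_2e^(4t)cos(t), y(t) = -C_1e^(4t)sin(t) - C_1e^(4t)cos(t) - C_2e^(4t)sin(t) + C_2e^(4t)cos(t)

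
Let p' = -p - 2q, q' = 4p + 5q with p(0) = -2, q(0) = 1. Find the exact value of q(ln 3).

A = [[-1,-2],[4,5]]; eigenvalues λ = 1, 3.
Eigenvectors: (1,-1) for λ=1, (1,-2) for λ=3.
From the initial condition, c_1 = -3, c_2 = 1.
q(ln 3) = (-3)(3^1)(-1) + (1)(3^3)(-2) = -45.

-45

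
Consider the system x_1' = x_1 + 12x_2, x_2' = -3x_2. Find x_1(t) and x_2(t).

x_1(t) = 3c_1e^(-3t) - c_2e^(t), x_2(t) = -c_1e^(-3t)

Coefficient matrix A = [[1, 12], [0, -3]].
Characteristic polynomial det(A - λI) = λ^2 + 2λ - 3 = 0.
Eigenvalues λ = -3, 1.
For λ=-3: (A-λI) row 1 is [4, 12], so an eigenvector is (3, -1).
For λ=1: (A-λI) row 1 is [0, 12], so an eigenvector is (-1, 0).
General solution: c_1e^(-3t)(3,-1) + c_2e^(t)(-1,0).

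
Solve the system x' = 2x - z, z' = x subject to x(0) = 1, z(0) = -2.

x(t) = 3te^(t) + e^(t), z(t) = 3te^(t) - 2e^(t)

Coefficient matrix A = [[2, -1], [1, 0]].
Characteristic polynomial det(A - λI) = λ^2 - 2λ + 1 = 0.
Single eigenvalue λ = 1 with algebraic multiplicity 2.
Eigenvector v = (1,1); generalized eigenvector w with (A-λI)w=v is (-1,-2).
General solution: e^(t)[K_1·v + K_2·(t·v + w)].
Applying x(0)=1, z(0)=-2 gives K_1=4, K_2=3.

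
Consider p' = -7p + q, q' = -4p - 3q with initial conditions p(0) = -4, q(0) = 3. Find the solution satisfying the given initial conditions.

Coefficient matrix A = [[-7, 1], [-4, -3]].
Characteristic polynomial det(A - λI) = λ^2 + 10λ + 25 = 0.
Single eigenvalue λ = -5 with algebraic multiplicity 2.
Eigenvector v = (-1,-2); generalized eigenvector w with (A-λI)w=v is (-1,-3).
General solution: e^(-5t)[c_1·v + c_2·(t·v + w)].
Applying p(0)=-4, q(0)=3 gives c_1=15, c_2=-11.

p(t) = 11te^(-5t) - 4e^(-5t), q(t) = 22te^(-5t) + 3e^(-5t)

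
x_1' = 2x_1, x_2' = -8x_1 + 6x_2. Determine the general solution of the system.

x_1(t) = c_2e^(2t), x_2(t) = c_1e^(6t) + 2c_2e^(2t)

Coefficient matrix A = [[2, 0], [-8, 6]].
Characteristic polynomial det(A - λI) = λ^2 - 8λ + 12 = 0.
Eigenvalues λ = 6, 2.
For λ=6: (A-λI) row 1 is [-4, 0], so an eigenvector is (0, 1).
For λ=2: (A-λI) row 2 is [-8, 4], so an eigenvector is (1, 2).
General solution: c_1e^(6t)(0,1) + c_2e^(2t)(1,2).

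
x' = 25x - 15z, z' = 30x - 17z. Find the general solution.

x(t) = 2C_1e^(4t)sin(3t) + C_1e^(4t)cos(3t) + C_2e^(4t)sin(3t) - 2C_2e^(4t)cos(3t), z(t) = 3C_1e^(4t)sin(3t) + C_1e^(4t)cos(3t) + C_2e^(4t)sin(3t) - 3C_2e^(4t)cos(3t)

Coefficient matrix A = [[25, -15], [30, -17]].
Characteristic polynomial det(A - λI) = λ^2 - 8λ + 25 = 0.
Eigenvalues λ = 4 ± 3i (complex conjugate pair).
For λ=4+3i: an eigenvector is (1,1) - i(2,3) = (1 - 2i, 1 - 3i).
A real fundamental pair from Re and Im of e^((4+3i)t)v: X_1 = e^(4t)(cos(3t)·(1,1) + sin(3t)·(2,3)), X_2 = e^(4t)(sin(3t)·(1,1) - cos(3t)·(2,3)).
General solution: C_1X_1 + C_2X_2.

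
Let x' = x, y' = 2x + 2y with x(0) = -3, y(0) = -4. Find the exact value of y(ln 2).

-28

A = [[1,0],[2,2]]; eigenvalues λ = 1, 2.
Eigenvectors: (-1,2) for λ=1, (0,-1) for λ=2.
From the initial condition, c_1 = 3, c_2 = 10.
y(ln 2) = (3)(2^1)(2) + (10)(2^2)(-1) = -28.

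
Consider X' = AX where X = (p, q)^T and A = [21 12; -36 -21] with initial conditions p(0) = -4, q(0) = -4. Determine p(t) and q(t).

p(t) = -24e^(3t) + 20e^(-3t), q(t) = 36e^(3t) - 40e^(-3t)

Coefficient matrix A = [[21, 12], [-36, -21]].
Characteristic polynomial det(A - λI) = λ^2 - 9 = 0.
Eigenvalues λ = 3, -3.
For λ=3: (A-λI) row 1 is [18, 12], so an eigenvector is (2, -3).
For λ=-3: (A-λI) row 1 is [24, 12], so an eigenvector is (-1, 2).
General solution: K_1e^(3t)(2,-3) + K_2e^(-3t)(-1,2).
Applying p(0)=-4, q(0)=-4 gives K_1=-12, K_2=-20.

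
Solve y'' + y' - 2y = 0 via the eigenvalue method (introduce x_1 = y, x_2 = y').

y(t) = K_1e^(-2t) + K_2e^(t)

Let x_1 = y, x_2 = y'. Then x_1' = x_2 and x_2' = 2x_1 - x_2.
A = [[0,1],[2,-1]]; det(A-λI) = λ^2 + λ - 2.
Eigenvalues λ = -2, 1 with eigenvectors (1,-2), (1,1).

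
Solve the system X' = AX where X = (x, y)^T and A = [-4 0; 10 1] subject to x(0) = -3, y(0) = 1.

x(t) = -3e^(-4t), y(t) = -5e^(t) + 6e^(-4t)

Coefficient matrix A = [[-4, 0], [10, 1]].
Characteristic polynomial det(A - λI) = λ^2 + 3λ - 4 = 0.
Eigenvalues λ = 1, -4.
For λ=1: (A-λI) row 1 is [-5, 0], so an eigenvector is (0, -1).
For λ=-4: (A-λI) row 2 is [10, 5], so an eigenvector is (1, -2).
General solution: K_1e^(t)(0,-1) + K_2e^(-4t)(1,-2).
Applying x(0)=-3, y(0)=1 gives K_1=5, K_2=-3.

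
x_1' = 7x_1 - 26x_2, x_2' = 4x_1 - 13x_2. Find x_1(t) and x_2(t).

Coefficient matrix A = [[7, -26], [4, -13]].
Characteristic polynomial det(A - λI) = λ^2 + 6λ + 13 = 0.
Eigenvalues λ = -3 ± 2i (complex conjugate pair).
For λ=-3+2i: an eigenvector is (3,1) - i(2,1) = (3 - 2i, 1 - i).
A real fundamental pair from Re and Im of e^((-3+2i)t)v: X_1 = e^(-3t)(cos(2t)·(3,1) + sin(2t)·(2,1)), X_2 = e^(-3t)(sin(2t)·(3,1) - cos(2t)·(2,1)).
General solution: K_1X_1 + K_2X_2.

x_1(t) = 2K_1e^(-3t)sin(2t) + 3K_1e^(-3t)cos(2t) + 3K_2e^(-3t)sin(2t) - 2K_2e^(-3t)cos(2t), x_2(t) = K_1e^(-3t)sin(2t) + K_1e^(-3t)cos(2t) + K_2e^(-3t)sin(2t) - K_2e^(-3t)cos(2t)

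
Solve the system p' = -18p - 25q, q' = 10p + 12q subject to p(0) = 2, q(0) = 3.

p(t) = -21e^(-3t)sin(5t) + 2e^(-3t)cos(5t), q(t) = 13e^(-3t)sin(5t) + 3e^(-3t)cos(5t)

Coefficient matrix A = [[-18, -25], [10, 12]].
Characteristic polynomial det(A - λI) = λ^2 + 6λ + 34 = 0.
Eigenvalues λ = -3 ± 5i (complex conjugate pair).
For λ=-3+5i: an eigenvector is (-2,1) - i(1,-1) = (-2 - i, 1 + i).
A real fundamental pair from Re and Im of e^((-3+5i)t)v: X_1 = e^(-3t)(cos(5t)·(-2,1) + sin(5t)·(1,-1)), X_2 = e^(-3t)(sin(5t)·(-2,1) - cos(5t)·(1,-1)).
General solution: K_1X_1 + K_2X_2.
Applying p(0)=2, q(0)=3 gives K_1=-5, K_2=8.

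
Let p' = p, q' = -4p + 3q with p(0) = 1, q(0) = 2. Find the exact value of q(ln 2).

A = [[1,0],[-4,3]]; eigenvalues λ = 1, 3.
Eigenvectors: (-1,-2) for λ=1, (0,1) for λ=3.
From the initial condition, c_1 = -1, c_2 = 0.
q(ln 2) = (-1)(2^1)(-2) + (0)(2^3)(1) = 4.

4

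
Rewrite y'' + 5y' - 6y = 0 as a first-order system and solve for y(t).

Let x_1 = y, x_2 = y'. Then x_1' = x_2 and x_2' = 6x_1 - 5x_2.
A = [[0,1],[6,-5]]; det(A-λI) = λ^2 + 5λ - 6.
Eigenvalues λ = 1, -6 with eigenvectors (1,1), (1,-6).

y(t) = C_1e^(t) + C_2e^(-6t)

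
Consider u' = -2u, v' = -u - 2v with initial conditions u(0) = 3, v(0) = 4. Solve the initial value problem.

Coefficient matrix A = [[-2, 0], [-1, -2]].
Characteristic polynomial det(A - λI) = λ^2 + 4λ + 4 = 0.
Single eigenvalue λ = -2 with algebraic multiplicity 2.
Eigenvector v = (0,-1); generalized eigenvector w with (A-λI)w=v is (1,1).
General solution: e^(-2t)[K_1·v + K_2·(t·v + w)].
Applying u(0)=3, v(0)=4 gives K_1=-1, K_2=3.

u(t) = 3e^(-2t), v(t) = -3te^(-2t) + 4e^(-2t)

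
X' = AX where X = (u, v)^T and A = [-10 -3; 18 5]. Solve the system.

Coefficient matrix A = [[-10, -3], [18, 5]].
Characteristic polynomial det(A - λI) = λ^2 + 5λ + 4 = 0.
Eigenvalues λ = -1, -4.
For λ=-1: (A-λI) row 1 is [-9, -3], so an eigenvector is (1, -3).
For λ=-4: (A-λI) row 1 is [-6, -3], so an eigenvector is (1, -2).
General solution: c_1e^(-t)(1,-3) + c_2e^(-4t)(1,-2).

u(t) = c_1e^(-t) + c_2e^(-4t), v(t) = -3c_1e^(-t) - 2c_2e^(-4t)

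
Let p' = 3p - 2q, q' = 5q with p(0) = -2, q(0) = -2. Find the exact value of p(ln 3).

A = [[3,-2],[0,5]]; eigenvalues λ = 3, 5.
Eigenvectors: (1,0) for λ=3, (-1,1) for λ=5.
From the initial condition, c_1 = -4, c_2 = -2.
p(ln 3) = (-4)(3^3)(1) + (-2)(3^5)(-1) = 378.

378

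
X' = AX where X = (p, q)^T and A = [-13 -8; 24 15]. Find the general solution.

Coefficient matrix A = [[-13, -8], [24, 15]].
Characteristic polynomial det(A - λI) = λ^2 - 2λ - 3 = 0.
Eigenvalues λ = 3, -1.
For λ=3: (A-λI) row 1 is [-16, -8], so an eigenvector is (-1, 2).
For λ=-1: (A-λI) row 1 is [-12, -8], so an eigenvector is (2, -3).
General solution: K_1e^(3t)(-1,2) + K_2e^(-t)(2,-3).

p(t) = -K_1e^(3t) + 2K_2e^(-t), q(t) = 2K_1e^(3t) - 3K_2e^(-t)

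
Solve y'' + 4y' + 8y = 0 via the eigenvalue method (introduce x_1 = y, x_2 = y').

Let x_1 = y, x_2 = y'. Then x_1' = x_2 and x_2' = -8x_1 - 4x_2.
A = [[0,1],[-8,-4]]; det(A-λI) = λ^2 + 4λ + 8.
Eigenvalues λ = -2 ± 2i.

y(t) = K_1e^(-2t)cos(2t) + K_2e^(-2t)sin(2t)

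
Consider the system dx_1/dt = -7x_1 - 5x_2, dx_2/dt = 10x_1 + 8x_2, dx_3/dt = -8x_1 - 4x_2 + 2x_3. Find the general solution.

x_1(t) = -C_1e^(3t) - C_2e^(-2t), x_2(t) = 2C_1e^(3t) + C_2e^(-2t), x_3(t) = -C_2e^(-2t) + C_3e^(2t)

Coefficient matrix A = [[-7, -5, 0], [10, 8, 0], [-8, -4, 2]].
det(A - λI) = 0 gives eigenvalues λ = 3, -2, 2.
For λ=3: eigenvector (-1,2,0).
For λ=-2: eigenvector (-1,1,-1).
For λ=2: eigenvector (0,0,1).
General solution: C_1e^(3t)(-1,2,0) + C_2e^(-2t)(-1,1,-1) + C_3e^(2t)(0,0,1).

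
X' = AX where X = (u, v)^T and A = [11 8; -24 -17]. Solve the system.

Coefficient matrix A = [[11, 8], [-24, -17]].
Characteristic polynomial det(A - λI) = λ^2 + 6λ + 5 = 0.
Eigenvalues λ = -5, -1.
For λ=-5: (A-λI) row 1 is [16, 8], so an eigenvector is (1, -2).
For λ=-1: (A-λI) row 1 is [12, 8], so an eigenvector is (-2, 3).
General solution: c_1e^(-5t)(1,-2) + c_2e^(-t)(-2,3).

u(t) = c_1e^(-5t) - 2c_2e^(-t), v(t) = -2c_1e^(-5t) + 3c_2e^(-t)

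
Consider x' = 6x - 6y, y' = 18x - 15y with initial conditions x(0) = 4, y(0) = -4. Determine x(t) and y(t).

x(t) = 24e^(-3t) - 20e^(-6t), y(t) = 36e^(-3t) - 40e^(-6t)

Coefficient matrix A = [[6, -6], [18, -15]].
Characteristic polynomial det(A - λI) = λ^2 + 9λ + 18 = 0.
Eigenvalues λ = -3, -6.
For λ=-3: (A-λI) row 1 is [9, -6], so an eigenvector is (-2, -3).
For λ=-6: (A-λI) row 1 is [12, -6], so an eigenvector is (1, 2).
General solution: C_1e^(-3t)(-2,-3) + C_2e^(-6t)(1,2).
Applying x(0)=4, y(0)=-4 gives C_1=-12, C_2=-20.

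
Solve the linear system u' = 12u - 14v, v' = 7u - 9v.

u(t) = C_1e^(-2t) - 2C_2e^(5t), v(t) = C_1e^(-2t) - C_2e^(5t)

Coefficient matrix A = [[12, -14], [7, -9]].
Characteristic polynomial det(A - λI) = λ^2 - 3λ - 10 = 0.
Eigenvalues λ = -2, 5.
For λ=-2: (A-λI) row 1 is [14, -14], so an eigenvector is (1, 1).
For λ=5: (A-λI) row 1 is [7, -14], so an eigenvector is (-2, -1).
General solution: C_1e^(-2t)(1,1) + C_2e^(5t)(-2,-1).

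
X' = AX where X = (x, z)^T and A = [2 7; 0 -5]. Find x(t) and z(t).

x(t) = K_1e^(-5t) + K_2e^(2t), z(t) = -K_1e^(-5t)

Coefficient matrix A = [[2, 7], [0, -5]].
Characteristic polynomial det(A - λI) = λ^2 + 3λ - 10 = 0.
Eigenvalues λ = -5, 2.
For λ=-5: (A-λI) row 1 is [7, 7], so an eigenvector is (1, -1).
For λ=2: (A-λI) row 1 is [0, 7], so an eigenvector is (1, 0).
General solution: K_1e^(-5t)(1,-1) + K_2e^(2t)(1,0).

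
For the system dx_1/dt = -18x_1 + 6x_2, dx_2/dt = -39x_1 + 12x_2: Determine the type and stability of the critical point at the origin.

A = [[-18,6],[-39,12]]; det(A-λI) = λ^2 + 6λ + 18.
λ = -3 ± 3i: negative real part.

stable spiral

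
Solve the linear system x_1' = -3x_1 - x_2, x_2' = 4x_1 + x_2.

Coefficient matrix A = [[-3, -1], [4, 1]].
Characteristic polynomial det(A - λI) = λ^2 + 2λ + 1 = 0.
Single eigenvalue λ = -1 with algebraic multiplicity 2.
Eigenvector v = (-1,2); generalized eigenvector w with (A-λI)w=v is (1,-1).
General solution: e^(-t)[C_1·v + C_2·(t·v + w)].

x_1(t) = -C_1e^(-t) - C_2te^(-t) + C_2e^(-t), x_2(t) = 2C_1e^(-t) + 2C_2te^(-t) - C_2e^(-t)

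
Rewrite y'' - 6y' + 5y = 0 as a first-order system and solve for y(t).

Let x_1 = y, x_2 = y'. Then x_1' = x_2 and x_2' = -5x_1 + 6x_2.
A = [[0,1],[-5,6]]; det(A-λI) = λ^2 - 6λ + 5.
Eigenvalues λ = 5, 1 with eigenvectors (1,5), (1,1).

y(t) = c_1e^(5t) + c_2e^(t)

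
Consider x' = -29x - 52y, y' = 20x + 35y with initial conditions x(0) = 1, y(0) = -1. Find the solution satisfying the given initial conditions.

Coefficient matrix A = [[-29, -52], [20, 35]].
Characteristic polynomial det(A - λI) = λ^2 - 6λ + 25 = 0.
Eigenvalues λ = 3 ± 4i (complex conjugate pair).
For λ=3+4i: an eigenvector is (3,-2) - i(2,-1) = (3 - 2i, -2 + i).
A real fundamental pair from Re and Im of e^((3+4i)t)v: X_1 = e^(3t)(cos(4t)·(3,-2) + sin(4t)·(2,-1)), X_2 = e^(3t)(sin(4t)·(3,-2) - cos(4t)·(2,-1)).
General solution: K_1X_1 + K_2X_2.
Applying x(0)=1, y(0)=-1 gives K_1=1, K_2=1.

x(t) = 5e^(3t)sin(4t) + e^(3t)cos(4t), y(t) = -3e^(3t)sin(4t) - e^(3t)cos(4t)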